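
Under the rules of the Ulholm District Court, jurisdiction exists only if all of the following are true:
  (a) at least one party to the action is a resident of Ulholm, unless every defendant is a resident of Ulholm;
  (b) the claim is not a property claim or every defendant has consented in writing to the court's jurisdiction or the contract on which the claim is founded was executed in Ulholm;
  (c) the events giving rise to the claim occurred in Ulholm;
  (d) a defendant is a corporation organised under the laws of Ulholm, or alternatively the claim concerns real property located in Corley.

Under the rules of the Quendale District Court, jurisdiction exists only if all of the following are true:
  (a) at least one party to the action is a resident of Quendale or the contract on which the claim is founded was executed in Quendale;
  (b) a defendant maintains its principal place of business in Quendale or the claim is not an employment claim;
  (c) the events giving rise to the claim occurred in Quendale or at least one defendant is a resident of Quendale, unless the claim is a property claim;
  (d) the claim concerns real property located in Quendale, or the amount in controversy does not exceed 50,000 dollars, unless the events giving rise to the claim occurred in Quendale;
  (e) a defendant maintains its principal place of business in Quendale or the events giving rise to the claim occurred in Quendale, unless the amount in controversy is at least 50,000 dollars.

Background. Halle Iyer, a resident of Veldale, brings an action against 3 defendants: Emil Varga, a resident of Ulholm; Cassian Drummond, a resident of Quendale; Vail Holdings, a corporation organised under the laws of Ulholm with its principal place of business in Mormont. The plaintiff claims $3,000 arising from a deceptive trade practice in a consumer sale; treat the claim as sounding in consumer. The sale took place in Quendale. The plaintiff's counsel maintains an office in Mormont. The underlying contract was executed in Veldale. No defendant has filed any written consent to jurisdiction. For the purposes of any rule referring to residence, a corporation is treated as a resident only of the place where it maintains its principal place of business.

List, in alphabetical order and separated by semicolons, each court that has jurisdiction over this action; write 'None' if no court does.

The Ulholm District Court:
  (a) Emil Varga resides in Ulholm. Met.
  (b) The claim is a consumer claim, not a property claim, so this disjunct is met. Met.
  (c) The operative events occurred in Quendale, not Ulholm. Not met.
  (d) Vail Holdings is organised under the laws of Ulholm, which satisfies one of the alternatives. Satisfied.
  → Not every requirement is met — no jurisdiction.
The Quendale District Court:
  (a) Cassian Drummond resides in Quendale, so one alternative holds. Condition met.
  (b) The claim is a consumer claim, not an employment claim, so one alternative holds. Condition met.
  (c) The operative events occurred in Quendale, so this disjunct is met. Met.
  (d) The amount in controversy is USD 3,000, within the USD 50,000 ceiling, so one alternative holds. Met.
  (e) The operative events occurred in Quendale — that alternative is enough. Met.
  → Every requirement is satisfied — jurisdiction.

the Quendale District Court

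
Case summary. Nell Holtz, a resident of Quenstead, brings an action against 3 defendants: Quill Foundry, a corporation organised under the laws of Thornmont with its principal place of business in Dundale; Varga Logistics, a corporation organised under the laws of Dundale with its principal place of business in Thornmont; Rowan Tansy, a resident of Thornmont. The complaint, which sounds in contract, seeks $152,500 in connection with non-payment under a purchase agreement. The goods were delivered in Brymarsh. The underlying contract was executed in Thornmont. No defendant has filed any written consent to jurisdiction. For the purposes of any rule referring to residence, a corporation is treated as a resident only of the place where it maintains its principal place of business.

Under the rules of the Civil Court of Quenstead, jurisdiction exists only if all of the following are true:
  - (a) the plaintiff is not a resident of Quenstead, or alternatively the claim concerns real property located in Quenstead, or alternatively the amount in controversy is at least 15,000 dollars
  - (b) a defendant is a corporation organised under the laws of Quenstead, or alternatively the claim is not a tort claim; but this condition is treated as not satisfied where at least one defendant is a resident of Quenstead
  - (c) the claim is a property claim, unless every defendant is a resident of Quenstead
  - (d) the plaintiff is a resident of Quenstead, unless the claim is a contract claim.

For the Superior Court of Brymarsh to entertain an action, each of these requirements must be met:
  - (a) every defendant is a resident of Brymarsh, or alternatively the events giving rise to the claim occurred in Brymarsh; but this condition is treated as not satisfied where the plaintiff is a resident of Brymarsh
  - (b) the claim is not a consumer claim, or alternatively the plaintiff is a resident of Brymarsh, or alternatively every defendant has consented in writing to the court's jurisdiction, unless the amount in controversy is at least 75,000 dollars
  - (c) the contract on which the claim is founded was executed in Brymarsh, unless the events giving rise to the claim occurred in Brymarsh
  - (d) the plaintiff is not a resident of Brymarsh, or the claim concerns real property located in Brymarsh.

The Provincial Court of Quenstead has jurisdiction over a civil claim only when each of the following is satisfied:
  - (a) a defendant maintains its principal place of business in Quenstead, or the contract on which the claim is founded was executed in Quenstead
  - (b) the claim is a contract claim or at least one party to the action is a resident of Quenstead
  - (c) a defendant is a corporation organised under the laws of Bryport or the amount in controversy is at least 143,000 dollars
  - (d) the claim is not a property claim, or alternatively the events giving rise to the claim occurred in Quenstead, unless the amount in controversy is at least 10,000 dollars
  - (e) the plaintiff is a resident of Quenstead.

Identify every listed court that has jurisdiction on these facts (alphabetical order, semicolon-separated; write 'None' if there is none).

The Civil Court of Quenstead:
  (a) The amount in controversy is $152,500, which meets the USD 15,000 floor, so this disjunct is met. Satisfied.
  (b) The claim is a contract claim, not a tort claim, which satisfies one of the alternatives. The exception is not triggered, since no defendant resides in Quenstead (they reside in Dundale, Thornmont, Thornmont). Met.
  (c) The claim is a contract claim, not a property claim. Nor does the 'unless' clause help: the defendants reside as follows — Quill Foundry in Dundale, Varga Logistics in Thornmont, Rowan Tansy in Thornmont — not all in Quenstead. Not satisfied.
  (d) The plaintiff resides in Quenstead. Satisfied.
  → Not every requirement is met — no jurisdiction.
The Superior Court of Brymarsh:
  (a) The operative events occurred in Brymarsh, so one alternative holds. The exception is not triggered, since the plaintiff resides in Quenstead, not Brymarsh. Satisfied.
  (b) The claim is a contract claim, not a consumer claim — that alternative is enough. Satisfied.
  (c) The contract was executed in Thornmont, not Brymarsh. However, the operative events occurred in Brymarsh, so the 'unless' proviso supplies this condition. Met.
  (d) The plaintiff resides in Quenstead, which is not Brymarsh, so this disjunct is met. Met.
  → Jurisdiction lies.
The Provincial Court of Quenstead:
  (a) The corporate defendant(s) have their principal place of business in Dundale, Thornmont, not Quenstead; the contract was executed in Thornmont, not Quenstead — no alternative holds. Not satisfied.
  (b) The claim is a contract claim, so one alternative holds. Condition met.
  (c) The amount in controversy is $152,500, which meets the 143,000 dollars floor — that alternative is enough. Condition met.
  (d) The claim is a contract claim, not a property claim, so one alternative holds. Satisfied.
  (e) The plaintiff resides in Quenstead. Satisfied.
  → No jurisdiction.

the Superior Court of Brymarsh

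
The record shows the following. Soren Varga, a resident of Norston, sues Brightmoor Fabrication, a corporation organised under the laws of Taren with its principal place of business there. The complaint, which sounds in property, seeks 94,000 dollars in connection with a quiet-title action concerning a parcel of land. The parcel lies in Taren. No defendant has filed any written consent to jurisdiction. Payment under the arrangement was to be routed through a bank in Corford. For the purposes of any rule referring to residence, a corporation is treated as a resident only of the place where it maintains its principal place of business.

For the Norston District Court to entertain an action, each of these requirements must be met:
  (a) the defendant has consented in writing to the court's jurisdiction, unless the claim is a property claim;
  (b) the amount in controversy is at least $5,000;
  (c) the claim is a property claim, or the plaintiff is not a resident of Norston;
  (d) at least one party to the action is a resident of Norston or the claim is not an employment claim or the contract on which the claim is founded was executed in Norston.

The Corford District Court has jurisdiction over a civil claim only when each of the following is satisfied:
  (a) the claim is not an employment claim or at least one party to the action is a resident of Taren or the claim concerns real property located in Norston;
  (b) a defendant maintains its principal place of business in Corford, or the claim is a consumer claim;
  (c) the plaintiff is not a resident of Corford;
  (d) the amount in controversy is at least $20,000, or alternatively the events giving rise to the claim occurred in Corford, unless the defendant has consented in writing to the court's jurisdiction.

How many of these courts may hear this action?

The Norston District Court:
  (a) No such written consent has been filed. However, the claim is a property claim, so the 'unless' proviso supplies this condition. Satisfied.
  (b) The amount in controversy is $94,000, which meets the USD 5,000 floor. Met.
  (c) The claim is a property claim, so one alternative holds. Met.
  (d) Soren Varga resides in Norston, so this disjunct is met. Met.
  → All conditions met; jurisdiction exists.
The Corford District Court:
  (a) The claim is a property claim, not an employment claim — that alternative is enough. Condition met.
  (b) The corporate defendant(s) have their principal place of business in Taren, not Corford; the claim is a property claim, not a consumer claim — none of the alternatives is met. Fails.
  (c) The plaintiff resides in Norston, which is not Corford. Condition met.
  (d) The amount in controversy is $94,000, which meets the USD 20,000 floor, which satisfies one of the alternatives. Satisfied.
  → Not every requirement is met — no jurisdiction.
Courts with jurisdiction: the Norston District Court — 1 in total.

1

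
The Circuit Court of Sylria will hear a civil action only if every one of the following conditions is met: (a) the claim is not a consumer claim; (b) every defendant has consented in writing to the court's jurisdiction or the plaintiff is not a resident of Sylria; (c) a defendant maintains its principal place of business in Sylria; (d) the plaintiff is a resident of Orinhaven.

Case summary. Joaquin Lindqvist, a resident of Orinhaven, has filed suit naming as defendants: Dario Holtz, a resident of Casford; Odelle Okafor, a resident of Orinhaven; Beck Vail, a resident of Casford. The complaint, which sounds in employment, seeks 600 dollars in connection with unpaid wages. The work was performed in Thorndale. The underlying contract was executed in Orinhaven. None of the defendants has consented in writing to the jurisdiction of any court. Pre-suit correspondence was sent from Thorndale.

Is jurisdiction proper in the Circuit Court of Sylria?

No

The Circuit Court of Sylria:
  (a) The claim is an employment claim, not a consumer claim. Met.
  (b) The plaintiff resides in Orinhaven, which is not Sylria — that alternative is enough. Met.
  (c) No defendant is a corporation. Not met.
  (d) The plaintiff resides in Orinhaven. Condition met.
  → The court lacks jurisdiction.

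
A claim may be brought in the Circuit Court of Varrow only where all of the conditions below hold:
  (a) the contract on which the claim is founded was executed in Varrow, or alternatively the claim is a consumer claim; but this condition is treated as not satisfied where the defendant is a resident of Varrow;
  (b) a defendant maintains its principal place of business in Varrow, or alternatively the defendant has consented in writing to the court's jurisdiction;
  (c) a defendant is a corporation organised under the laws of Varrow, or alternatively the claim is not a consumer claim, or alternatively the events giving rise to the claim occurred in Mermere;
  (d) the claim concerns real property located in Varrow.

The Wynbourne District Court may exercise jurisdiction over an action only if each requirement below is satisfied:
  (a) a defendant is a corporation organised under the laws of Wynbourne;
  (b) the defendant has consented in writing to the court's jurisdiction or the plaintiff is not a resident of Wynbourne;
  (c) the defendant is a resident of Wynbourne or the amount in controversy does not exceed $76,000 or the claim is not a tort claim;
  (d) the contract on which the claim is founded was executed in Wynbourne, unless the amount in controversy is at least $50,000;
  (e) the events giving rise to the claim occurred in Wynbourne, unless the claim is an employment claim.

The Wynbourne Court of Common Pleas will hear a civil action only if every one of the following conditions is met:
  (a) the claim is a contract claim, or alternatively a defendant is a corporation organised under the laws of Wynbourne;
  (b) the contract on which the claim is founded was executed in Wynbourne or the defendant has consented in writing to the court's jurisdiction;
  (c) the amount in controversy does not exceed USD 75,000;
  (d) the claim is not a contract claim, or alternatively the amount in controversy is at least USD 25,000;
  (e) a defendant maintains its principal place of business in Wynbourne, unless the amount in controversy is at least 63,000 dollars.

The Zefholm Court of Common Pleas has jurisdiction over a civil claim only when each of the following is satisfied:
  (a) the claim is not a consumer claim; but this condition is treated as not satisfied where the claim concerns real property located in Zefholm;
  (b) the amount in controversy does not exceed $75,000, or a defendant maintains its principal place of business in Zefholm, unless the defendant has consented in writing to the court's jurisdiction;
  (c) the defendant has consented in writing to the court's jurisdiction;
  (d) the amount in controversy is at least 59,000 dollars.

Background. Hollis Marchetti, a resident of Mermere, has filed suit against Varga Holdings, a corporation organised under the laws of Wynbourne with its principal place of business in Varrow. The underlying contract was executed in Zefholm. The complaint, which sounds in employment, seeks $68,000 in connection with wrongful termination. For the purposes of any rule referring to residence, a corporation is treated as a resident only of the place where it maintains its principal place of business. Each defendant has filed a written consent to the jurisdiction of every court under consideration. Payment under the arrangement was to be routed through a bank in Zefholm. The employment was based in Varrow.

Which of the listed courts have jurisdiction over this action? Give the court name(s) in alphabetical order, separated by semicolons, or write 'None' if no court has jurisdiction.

The Circuit Court of Varrow:
  (a) The contract was executed in Zefholm, not Varrow; the claim is an employment claim, not a consumer claim — every alternative fails. Fails.
  (b) Varga Holdings has its principal place of business in Varrow, so one alternative holds. Met.
  (c) The claim is an employment claim, not a consumer claim, so one alternative holds. Satisfied.
  (d) The claim does not concern real property. Fails.
  → No jurisdiction.
The Wynbourne District Court:
  (a) Varga Holdings is organised under the laws of Wynbourne. Satisfied.
  (b) Every defendant has filed written consent, so this disjunct is met. Met.
  (c) The amount in controversy is 68,000 dollars, within the 76,000 dollars ceiling, so this disjunct is met. Met.
  (d) The contract was executed in Zefholm, not Wynbourne. But the amount in controversy is $68,000, which meets the USD 50,000 floor, and the 'unless' clause therefore excuses the requirement. Met.
  (e) The operative events occurred in Varrow, not Wynbourne. But the claim is an employment claim, and the 'unless' clause therefore excuses the requirement. Condition met.
  → The court has jurisdiction.
The Wynbourne Court of Common Pleas:
  (a) Varga Holdings is organised under the laws of Wynbourne, so one alternative holds. Met.
  (b) Every defendant has filed written consent — that alternative is enough. Condition met.
  (c) The amount in controversy is $68,000, within the USD 75,000 ceiling. Satisfied.
  (d) The claim is an employment claim, not a contract claim, so one alternative holds. Met.
  (e) The corporate defendant(s) have their principal place of business in Varrow, not Wynbourne. But the amount in controversy is 68,000 dollars, which meets the USD 63,000 floor, and the 'unless' clause therefore excuses the requirement. Satisfied.
  → All conditions met; jurisdiction exists.
The Zefholm Court of Common Pleas:
  (a) The claim is an employment claim, not a consumer claim. The carve-out does not apply: the claim does not concern real property. Satisfied.
  (b) The amount in controversy is $68,000, within the 75,000 dollars ceiling, so one alternative holds. Condition met.
  (c) Every defendant has filed written consent. Condition met.
  (d) The amount in controversy is $68,000, which meets the 59,000 dollars floor. Condition met.
  → Jurisdiction lies.

the Wynbourne Court of Common Pleas; the Wynbourne District Court; the Zefholm Court of Common Pleas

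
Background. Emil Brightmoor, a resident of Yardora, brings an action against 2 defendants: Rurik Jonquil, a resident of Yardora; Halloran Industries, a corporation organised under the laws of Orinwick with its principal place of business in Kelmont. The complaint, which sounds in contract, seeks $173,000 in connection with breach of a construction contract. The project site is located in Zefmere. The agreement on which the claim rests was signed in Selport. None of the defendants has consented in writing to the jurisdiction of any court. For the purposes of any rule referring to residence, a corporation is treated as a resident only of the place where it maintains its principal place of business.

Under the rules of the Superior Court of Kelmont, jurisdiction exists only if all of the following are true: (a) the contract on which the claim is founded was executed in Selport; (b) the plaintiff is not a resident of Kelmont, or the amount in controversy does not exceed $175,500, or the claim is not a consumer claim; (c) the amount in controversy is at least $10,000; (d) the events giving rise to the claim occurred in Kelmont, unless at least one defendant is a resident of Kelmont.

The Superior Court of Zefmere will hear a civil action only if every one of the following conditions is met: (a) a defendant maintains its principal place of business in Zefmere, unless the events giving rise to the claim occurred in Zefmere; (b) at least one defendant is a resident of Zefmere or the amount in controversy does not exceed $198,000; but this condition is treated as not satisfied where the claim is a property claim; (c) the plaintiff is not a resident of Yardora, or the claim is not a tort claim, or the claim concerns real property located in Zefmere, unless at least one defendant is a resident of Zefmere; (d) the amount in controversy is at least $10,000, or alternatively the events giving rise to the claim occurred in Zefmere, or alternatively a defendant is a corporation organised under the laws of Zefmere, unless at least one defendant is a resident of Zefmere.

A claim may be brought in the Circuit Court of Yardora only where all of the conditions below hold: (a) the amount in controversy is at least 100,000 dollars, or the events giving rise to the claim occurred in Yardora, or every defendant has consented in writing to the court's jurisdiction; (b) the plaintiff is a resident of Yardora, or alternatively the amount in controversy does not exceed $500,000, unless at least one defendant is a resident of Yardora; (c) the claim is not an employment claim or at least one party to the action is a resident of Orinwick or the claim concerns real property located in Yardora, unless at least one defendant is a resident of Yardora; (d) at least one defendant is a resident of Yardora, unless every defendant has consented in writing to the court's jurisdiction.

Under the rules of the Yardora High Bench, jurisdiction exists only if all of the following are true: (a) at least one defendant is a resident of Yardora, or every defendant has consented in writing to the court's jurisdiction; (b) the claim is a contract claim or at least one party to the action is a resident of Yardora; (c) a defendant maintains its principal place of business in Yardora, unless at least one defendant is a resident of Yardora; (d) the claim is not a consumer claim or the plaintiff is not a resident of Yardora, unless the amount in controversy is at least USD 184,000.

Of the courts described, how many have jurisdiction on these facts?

The Superior Court of Kelmont:
  (a) The contract was executed in Selport. Satisfied.
  (b) The plaintiff resides in Yardora, which is not Kelmont, so this disjunct is met. Met.
  (c) The amount in controversy is USD 173,000, which meets the USD 10,000 floor. Satisfied.
  (d) The operative events occurred in Zefmere, not Kelmont. However, Halloran Industries resides in Kelmont, so the 'unless' proviso supplies this condition. Met.
  → The court has jurisdiction.
The Superior Court of Zefmere:
  (a) The corporate defendant(s) have their principal place of business in Kelmont, not Zefmere. But the operative events occurred in Zefmere, and the 'unless' clause therefore excuses the requirement. Met.
  (b) The amount in controversy is 173,000 dollars, within the USD 198,000 ceiling, which satisfies one of the alternatives. And the carve-out is inapplicable — the claim is a contract claim, not a property claim. Met.
  (c) The claim is a contract claim, not a tort claim, which satisfies one of the alternatives. Condition met.
  (d) The amount in controversy is $173,000, which meets the 10,000 dollars floor, so this disjunct is met. Satisfied.
  → Every requirement is satisfied — jurisdiction.
The Circuit Court of Yardora:
  (a) The amount in controversy is USD 173,000, which meets the 100,000 dollars floor — that alternative is enough. Condition met.
  (b) The plaintiff resides in Yardora, so one alternative holds. Condition met.
  (c) The claim is a contract claim, not an employment claim, so this disjunct is met. Satisfied.
  (d) Rurik Jonquil resides in Yardora. Satisfied.
  → Every requirement is satisfied — jurisdiction.
The Yardora High Bench:
  (a) Rurik Jonquil resides in Yardora, which satisfies one of the alternatives. Met.
  (b) The claim is a contract claim, which satisfies one of the alternatives. Satisfied.
  (c) The corporate defendant(s) have their principal place of business in Kelmont, not Yardora. But Rurik Jonquil resides in Yardora, and the 'unless' clause therefore excuses the requirement. Condition met.
  (d) The claim is a contract claim, not a consumer claim, so one alternative holds. Condition met.
  → Every requirement is satisfied — jurisdiction.
Courts with jurisdiction: the Superior Court of Kelmont, the Superior Court of Zefmere, the Circuit Court of Yardora, the Yardora High Bench — 4 in total.

4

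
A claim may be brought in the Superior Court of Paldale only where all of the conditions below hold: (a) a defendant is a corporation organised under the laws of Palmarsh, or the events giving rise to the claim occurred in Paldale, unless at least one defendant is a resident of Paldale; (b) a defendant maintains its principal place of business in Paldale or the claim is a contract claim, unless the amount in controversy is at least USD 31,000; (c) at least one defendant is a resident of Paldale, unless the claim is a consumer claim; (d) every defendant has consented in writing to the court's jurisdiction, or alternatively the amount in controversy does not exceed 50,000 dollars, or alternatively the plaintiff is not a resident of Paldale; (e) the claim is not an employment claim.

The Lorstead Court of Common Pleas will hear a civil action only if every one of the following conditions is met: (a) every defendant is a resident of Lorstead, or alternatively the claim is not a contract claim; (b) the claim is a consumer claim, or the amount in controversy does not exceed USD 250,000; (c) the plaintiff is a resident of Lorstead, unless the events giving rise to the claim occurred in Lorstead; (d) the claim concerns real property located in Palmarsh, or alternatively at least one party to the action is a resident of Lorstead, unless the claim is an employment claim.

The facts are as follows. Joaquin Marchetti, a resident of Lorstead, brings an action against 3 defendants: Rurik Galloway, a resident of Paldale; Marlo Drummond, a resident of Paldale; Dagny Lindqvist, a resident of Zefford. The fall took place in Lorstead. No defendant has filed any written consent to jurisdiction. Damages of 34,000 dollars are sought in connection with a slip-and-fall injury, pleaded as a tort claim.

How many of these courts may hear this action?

The Superior Court of Paldale:
  (a) No defendant is a corporation; the operative events occurred in Lorstead, not Paldale — every alternative fails. The proviso rescues it, though: Rurik Galloway resides in Paldale. Condition met.
  (b) No defendant is a corporation; the claim is a tort claim, not a contract claim — every alternative fails. However, the amount in controversy is $34,000, which meets the $31,000 floor, so the 'unless' proviso supplies this condition. Met.
  (c) Rurik Galloway resides in Paldale. Met.
  (d) The amount in controversy is USD 34,000, within the $50,000 ceiling — that alternative is enough. Met.
  (e) The claim is a tort claim, not an employment claim. Satisfied.
  → The court has jurisdiction.
The Lorstead Court of Common Pleas:
  (a) The claim is a tort claim, not a contract claim, so one alternative holds. Condition met.
  (b) The amount in controversy is 34,000 dollars, within the USD 250,000 ceiling, so this disjunct is met. Condition met.
  (c) The plaintiff resides in Lorstead. Met.
  (d) Joaquin Marchetti resides in Lorstead, so one alternative holds. Met.
  → Jurisdiction lies.
Courts with jurisdiction: the Superior Court of Paldale, the Lorstead Court of Common Pleas — 2 in total.

2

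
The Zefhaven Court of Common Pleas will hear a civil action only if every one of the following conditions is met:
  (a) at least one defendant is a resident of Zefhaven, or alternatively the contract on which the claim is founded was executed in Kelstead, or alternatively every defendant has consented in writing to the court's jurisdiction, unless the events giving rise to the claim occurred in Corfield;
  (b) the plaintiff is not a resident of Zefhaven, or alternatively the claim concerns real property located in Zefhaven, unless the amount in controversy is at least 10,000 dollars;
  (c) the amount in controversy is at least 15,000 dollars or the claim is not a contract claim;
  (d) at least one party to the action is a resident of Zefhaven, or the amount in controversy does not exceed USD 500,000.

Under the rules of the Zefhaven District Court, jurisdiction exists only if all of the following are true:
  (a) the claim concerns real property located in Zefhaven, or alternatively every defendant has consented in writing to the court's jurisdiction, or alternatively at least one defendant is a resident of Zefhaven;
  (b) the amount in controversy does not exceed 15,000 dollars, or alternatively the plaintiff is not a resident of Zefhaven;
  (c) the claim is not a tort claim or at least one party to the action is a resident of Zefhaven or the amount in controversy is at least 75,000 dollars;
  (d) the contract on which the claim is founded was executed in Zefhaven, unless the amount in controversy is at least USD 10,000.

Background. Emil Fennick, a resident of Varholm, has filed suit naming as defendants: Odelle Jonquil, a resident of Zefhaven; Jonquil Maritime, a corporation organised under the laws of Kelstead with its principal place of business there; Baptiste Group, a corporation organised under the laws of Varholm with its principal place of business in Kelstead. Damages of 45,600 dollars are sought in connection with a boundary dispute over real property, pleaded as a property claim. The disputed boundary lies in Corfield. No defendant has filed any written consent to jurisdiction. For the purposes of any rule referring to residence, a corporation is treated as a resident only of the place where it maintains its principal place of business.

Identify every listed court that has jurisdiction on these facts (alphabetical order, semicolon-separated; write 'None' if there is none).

the Zefhaven Court of Common Pleas; the Zefhaven District Court

The Zefhaven Court of Common Pleas:
  (a) Odelle Jonquil resides in Zefhaven, so this disjunct is met. Met.
  (b) The plaintiff resides in Varholm, which is not Zefhaven, so this disjunct is met. Satisfied.
  (c) The amount in controversy is 45,600 dollars, which meets the $15,000 floor, so this disjunct is met. Condition met.
  (d) Odelle Jonquil resides in Zefhaven — that alternative is enough. Satisfied.
  → Jurisdiction lies.
The Zefhaven District Court:
  (a) Odelle Jonquil resides in Zefhaven, so this disjunct is met. Satisfied.
  (b) The plaintiff resides in Varholm, which is not Zefhaven — that alternative is enough. Satisfied.
  (c) The claim is a property claim, not a tort claim, so one alternative holds. Condition met.
  (d) No contract (and hence no place of execution) is alleged. However, the amount in controversy is 45,600 dollars, which meets the USD 10,000 floor, so the 'unless' proviso supplies this condition. Condition met.
  → Every requirement is satisfied — jurisdiction.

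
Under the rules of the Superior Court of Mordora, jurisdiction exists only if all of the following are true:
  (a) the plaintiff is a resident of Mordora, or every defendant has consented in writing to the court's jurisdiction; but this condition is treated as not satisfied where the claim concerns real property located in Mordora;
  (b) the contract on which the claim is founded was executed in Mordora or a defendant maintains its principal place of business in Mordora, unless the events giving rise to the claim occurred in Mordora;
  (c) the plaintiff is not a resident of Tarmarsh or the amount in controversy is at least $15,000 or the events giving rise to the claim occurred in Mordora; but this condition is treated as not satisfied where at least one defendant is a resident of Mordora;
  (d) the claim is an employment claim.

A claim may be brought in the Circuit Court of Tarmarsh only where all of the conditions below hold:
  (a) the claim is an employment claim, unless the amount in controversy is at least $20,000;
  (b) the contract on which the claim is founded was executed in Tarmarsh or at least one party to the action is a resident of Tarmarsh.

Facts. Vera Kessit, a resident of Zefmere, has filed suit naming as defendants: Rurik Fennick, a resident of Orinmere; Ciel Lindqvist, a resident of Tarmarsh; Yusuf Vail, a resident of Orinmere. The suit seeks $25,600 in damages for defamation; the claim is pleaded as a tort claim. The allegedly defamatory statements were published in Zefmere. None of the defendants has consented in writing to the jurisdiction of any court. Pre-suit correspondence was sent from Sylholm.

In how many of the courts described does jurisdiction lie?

1

The Superior Court of Mordora:
  (a) The plaintiff resides in Zefmere, not Mordora; no such written consent has been filed — no alternative holds. Not satisfied.
  (b) No contract (and hence no place of execution) is alleged; no defendant is a corporation — none of the alternatives is met. Nor does the 'unless' clause help: the operative events occurred in Zefmere, not Mordora. Condition not met.
  (c) The plaintiff resides in Zefmere, which is not Tarmarsh, so one alternative holds. The exception is not triggered, since no defendant resides in Mordora (they reside in Orinmere, Tarmarsh, Orinmere). Met.
  (d) The claim is a tort claim, not an employment claim. Fails.
  → No jurisdiction.
The Circuit Court of Tarmarsh:
  (a) The claim is a tort claim, not an employment claim. But the amount in controversy is USD 25,600, which meets the USD 20,000 floor, and the 'unless' clause therefore excuses the requirement. Met.
  (b) Ciel Lindqvist resides in Tarmarsh, so one alternative holds. Satisfied.
  → Jurisdiction lies.
Courts with jurisdiction: the Circuit Court of Tarmarsh — 1 in total.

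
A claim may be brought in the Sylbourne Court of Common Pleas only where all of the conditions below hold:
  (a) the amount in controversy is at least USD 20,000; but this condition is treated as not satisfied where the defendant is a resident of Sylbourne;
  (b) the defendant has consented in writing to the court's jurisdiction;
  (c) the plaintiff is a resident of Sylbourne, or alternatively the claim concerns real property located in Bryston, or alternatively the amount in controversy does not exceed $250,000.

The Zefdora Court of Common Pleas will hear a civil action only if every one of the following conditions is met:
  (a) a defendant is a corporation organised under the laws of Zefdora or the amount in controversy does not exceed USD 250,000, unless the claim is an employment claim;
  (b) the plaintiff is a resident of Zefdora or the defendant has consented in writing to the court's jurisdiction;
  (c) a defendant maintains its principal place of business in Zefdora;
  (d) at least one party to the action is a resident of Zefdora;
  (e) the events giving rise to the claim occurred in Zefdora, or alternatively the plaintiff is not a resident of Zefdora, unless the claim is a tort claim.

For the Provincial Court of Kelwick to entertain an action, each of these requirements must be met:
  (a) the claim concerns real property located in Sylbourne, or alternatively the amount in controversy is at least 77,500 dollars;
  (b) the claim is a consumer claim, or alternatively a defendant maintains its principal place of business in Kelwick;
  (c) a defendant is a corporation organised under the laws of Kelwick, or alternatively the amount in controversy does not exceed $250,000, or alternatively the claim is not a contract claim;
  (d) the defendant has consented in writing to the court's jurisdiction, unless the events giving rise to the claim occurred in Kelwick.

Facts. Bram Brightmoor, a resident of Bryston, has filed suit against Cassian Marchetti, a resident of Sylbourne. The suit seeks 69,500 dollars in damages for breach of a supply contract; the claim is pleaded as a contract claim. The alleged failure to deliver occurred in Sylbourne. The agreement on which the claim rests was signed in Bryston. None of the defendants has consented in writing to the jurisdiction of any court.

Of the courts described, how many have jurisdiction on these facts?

0

The Sylbourne Court of Common Pleas:
  (a) The amount in controversy is $69,500, which meets the 20,000 dollars floor. But the carve-out bites: the defendant resides in Sylbourne. Condition not met.
  (b) No such written consent has been filed. Fails.
  (c) The amount in controversy is 69,500 dollars, within the 250,000 dollars ceiling, so this disjunct is met. Condition met.
  → At least one condition fails; no jurisdiction.
The Zefdora Court of Common Pleas:
  (a) The amount in controversy is 69,500 dollars, within the 250,000 dollars ceiling, so this disjunct is met. Met.
  (b) The plaintiff resides in Bryston, not Zefdora; no such written consent has been filed — none of the alternatives is met. Condition not met.
  (c) No defendant is a corporation. Fails.
  (d) No party resides in Zefdora. Not met.
  (e) The plaintiff resides in Bryston, which is not Zefdora, which satisfies one of the alternatives. Satisfied.
  → Not every requirement is met — no jurisdiction.
The Provincial Court of Kelwick:
  (a) The claim does not concern real property; the amount in controversy is 69,500 dollars, below the 77,500 dollars floor — no alternative holds. Not satisfied.
  (b) The claim is a contract claim, not a consumer claim; no defendant is a corporation — every alternative fails. Fails.
  (c) The amount in controversy is $69,500, within the USD 250,000 ceiling — that alternative is enough. Met.
  (d) No such written consent has been filed. And the operative events occurred in Sylbourne, not Kelwick, so the proviso does not save it. Condition not met.
  → Not every requirement is met — no jurisdiction.
No court satisfies all of its conditions.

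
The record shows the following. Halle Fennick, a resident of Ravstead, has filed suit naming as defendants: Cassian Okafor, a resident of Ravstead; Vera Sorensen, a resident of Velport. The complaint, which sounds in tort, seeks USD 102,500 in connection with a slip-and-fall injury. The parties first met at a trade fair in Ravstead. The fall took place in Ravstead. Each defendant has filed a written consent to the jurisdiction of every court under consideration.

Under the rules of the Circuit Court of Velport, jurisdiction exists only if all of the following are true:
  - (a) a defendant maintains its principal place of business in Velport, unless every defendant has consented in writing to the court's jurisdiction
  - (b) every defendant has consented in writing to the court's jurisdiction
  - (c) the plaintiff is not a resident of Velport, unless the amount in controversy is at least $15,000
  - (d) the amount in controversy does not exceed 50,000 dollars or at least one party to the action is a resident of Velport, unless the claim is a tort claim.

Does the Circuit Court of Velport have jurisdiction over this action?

The Circuit Court of Velport:
  (a) No defendant is a corporation. The proviso rescues it, though: every defendant has filed written consent. Condition met.
  (b) Every defendant has filed written consent. Condition met.
  (c) The plaintiff resides in Ravstead, which is not Velport. Condition met.
  (d) Vera Sorensen resides in Velport, which satisfies one of the alternatives. Satisfied.
  → Jurisdiction lies.

Yes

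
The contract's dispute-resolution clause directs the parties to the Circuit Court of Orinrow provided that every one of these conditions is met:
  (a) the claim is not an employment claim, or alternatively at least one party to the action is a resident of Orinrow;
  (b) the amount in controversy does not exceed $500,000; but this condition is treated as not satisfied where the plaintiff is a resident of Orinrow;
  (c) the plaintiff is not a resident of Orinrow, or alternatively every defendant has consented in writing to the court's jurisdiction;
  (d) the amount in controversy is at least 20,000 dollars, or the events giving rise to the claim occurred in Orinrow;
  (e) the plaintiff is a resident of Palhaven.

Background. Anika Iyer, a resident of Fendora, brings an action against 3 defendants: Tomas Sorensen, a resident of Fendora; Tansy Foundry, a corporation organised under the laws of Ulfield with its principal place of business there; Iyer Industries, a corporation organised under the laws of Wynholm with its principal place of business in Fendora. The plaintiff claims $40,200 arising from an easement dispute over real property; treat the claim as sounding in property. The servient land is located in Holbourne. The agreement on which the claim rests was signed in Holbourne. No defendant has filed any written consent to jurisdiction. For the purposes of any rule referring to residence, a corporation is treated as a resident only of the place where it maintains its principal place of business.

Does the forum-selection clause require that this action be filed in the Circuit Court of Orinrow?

No

The Circuit Court of Orinrow:
  (a) The claim is a property claim, not an employment claim, which satisfies one of the alternatives. Condition met.
  (b) The amount in controversy is $40,200, within the $500,000 ceiling. And the carve-out is inapplicable — the plaintiff resides in Fendora, not Orinrow. Met.
  (c) The plaintiff resides in Fendora, which is not Orinrow, which satisfies one of the alternatives. Satisfied.
  (d) The amount in controversy is USD 40,200, which meets the USD 20,000 floor, so one alternative holds. Condition met.
  (e) The plaintiff resides in Fendora, not Palhaven. Fails.
  → Forum clause is not triggered.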